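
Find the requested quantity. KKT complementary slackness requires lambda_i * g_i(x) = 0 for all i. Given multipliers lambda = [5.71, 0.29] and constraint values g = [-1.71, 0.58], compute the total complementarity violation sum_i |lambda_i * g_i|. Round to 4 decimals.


KKT complementary slackness check:
lambda_1 * g_1 = 5.71 * -1.71 = -9.7641
lambda_2 * g_2 = 0.29 * 0.58 = 0.1682
Total violation = 9.7641 + 0.1682 = 9.9323


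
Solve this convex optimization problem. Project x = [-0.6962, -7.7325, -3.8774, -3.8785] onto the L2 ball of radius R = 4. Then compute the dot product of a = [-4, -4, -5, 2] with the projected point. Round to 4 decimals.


Step 1: Compute ||x|| (intermediates to 6 decimals).
||x|| = sqrt((-0.6962)^2 + (-7.7325)^2 + (-3.8774)^2 + (-3.8785)^2) = 9.505432
Step 2: Project.
Since ||x|| > R, scale = R/||x|| = 4/9.505432 = 0.420812, proj(x) = scale * x
proj(x) = [-0.292969, -3.253929, -1.631656, -1.632119]
Step 3: Dot product.
a^T * proj(x) = -4*(-0.292969) - 4*(-3.253929) - 5*(-1.631656) + 2*(-1.632119) = 19.0816


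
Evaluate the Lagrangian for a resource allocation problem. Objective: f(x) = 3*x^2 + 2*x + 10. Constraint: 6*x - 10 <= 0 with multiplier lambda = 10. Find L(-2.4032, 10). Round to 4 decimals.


Step 1: Evaluate f(x).
f(-2.4032) = 3*(-2.4032)^2 + 2*(-2.4032) + 10 = 22.5197
Step 2: Evaluate g(x).
g(-2.4032) = 6*-2.4032 - 10 = -24.4192
Step 3: Compute Lagrangian.
L = 22.5197 + 10*-24.4192 = -221.6723


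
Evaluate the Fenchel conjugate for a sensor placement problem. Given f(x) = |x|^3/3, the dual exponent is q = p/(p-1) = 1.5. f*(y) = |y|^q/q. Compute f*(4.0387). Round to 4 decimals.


The conjugate exponent q satisfies 1/p + 1/q = 1.
p = 3, so q = 3/(3 - 1) = 1.5
|y|^q = 4.0387^1.5 = 8.1164
f*(4.0387) = 8.1164 / 1.5 = 5.4109


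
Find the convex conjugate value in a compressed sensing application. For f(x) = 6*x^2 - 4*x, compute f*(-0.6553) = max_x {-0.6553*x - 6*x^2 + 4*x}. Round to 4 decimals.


f*(y) = sup_x {y*x - a*x^2 - b*x} = sup_x {(y-b)*x - a*x^2}
FOC: (y - b) - 2a*x = 0 => x* = (y - b)/(2a)
x* = (-0.6553 + 4)/(2*6) = 0.2787
f*(-0.6553) = (y-b)^2/(4a) = (-0.6553 + 4)^2/(4*6)
= 11.187/24 = 0.4661


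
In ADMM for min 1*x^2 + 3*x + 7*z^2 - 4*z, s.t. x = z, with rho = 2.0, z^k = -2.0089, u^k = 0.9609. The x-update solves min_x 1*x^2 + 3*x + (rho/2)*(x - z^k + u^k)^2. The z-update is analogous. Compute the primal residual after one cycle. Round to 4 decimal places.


ADMM iteration with rho = 2.0, z^k = -2.0089, u^k = 0.9609
Step 1: x-update.
Minimize 1*x^2 + 3*x + (2.0/2)*(x + 2.0089 + 0.9609)^2
FOC: (2*1 + 2.0)*x = -3 + 2.0*(-2.0089 - 0.9609)
x^{k+1} = -2.2349
Step 2: z-update.
Minimize 7*z^2 - 4*z + (2.0/2)*(-2.2349 - z + 0.9609)^2
FOC: (2*7 + 2.0)*z = 4 + 2.0*(-2.2349 + 0.9609)
z^{k+1} = 0.0908
Step 3: u-update.
u^{k+1} = 0.9609 - 2.2349 - 0.0908 = -1.3648
Step 4: Primal residual = |-2.2349 - 0.0908| = 2.3257


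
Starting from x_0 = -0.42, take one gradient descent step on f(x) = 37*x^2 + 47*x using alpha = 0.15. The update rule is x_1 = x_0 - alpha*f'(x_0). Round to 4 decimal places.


We compute the gradient at x_0 and apply the update.
f'(x) = 74*x + 47
f'(-0.42) = 74*-0.42 + 47 = 15.92
x_1 = -0.42 - 0.15*15.92 = -2.808


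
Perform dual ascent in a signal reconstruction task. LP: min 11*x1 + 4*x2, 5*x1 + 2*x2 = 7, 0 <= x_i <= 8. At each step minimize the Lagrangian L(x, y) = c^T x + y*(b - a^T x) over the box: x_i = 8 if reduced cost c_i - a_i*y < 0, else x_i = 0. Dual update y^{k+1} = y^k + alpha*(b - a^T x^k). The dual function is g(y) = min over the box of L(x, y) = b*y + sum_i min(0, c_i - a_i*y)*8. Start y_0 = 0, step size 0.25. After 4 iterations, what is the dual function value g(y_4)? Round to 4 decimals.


Dual ascent for LP: min 11*x1 + 4*x2, 5*x1 + 2*x2 = 7, 0 <= x_i <= 8
Step 1: y^k = 0.0, reduced costs: (11.0, 4.0)
  x^k = (0.0, 0.0), subgradient = b - a^T x = 7.0
  y^{k+1} = 0.0 + 0.25*7.0 = 1.75
Step 2: y^k = 1.75, reduced costs: (2.25, 0.5)
  x^k = (0.0, 0.0), subgradient = b - a^T x = 7.0
  y^{k+1} = 1.75 + 0.25*7.0 = 3.5
Step 3: y^k = 3.5, reduced costs: (-6.5, -3.0)
  x^k = (8.0, 8.0), subgradient = b - a^T x = -49.0
  y^{k+1} = 3.5 + 0.25*-49.0 = -8.75
Step 4: y^k = -8.75, reduced costs: (54.75, 21.5)
  x^k = (0.0, 0.0), subgradient = b - a^T x = 7.0
  y^{k+1} = -8.75 + 0.25*7.0 = -7.0
Dual objective at y_4 = -7.0: reduced costs (46.0, 18.0), box minimizer x = (0.0, 0.0)
g(y_4) = b*y + (c1 - a1*y)*x1 + (c2 - a2*y)*x2 = 7*(-7.0) + 46.0*0.0 + 18.0*0.0 = -49.0 + 0.0 + 0.0 = -49.0


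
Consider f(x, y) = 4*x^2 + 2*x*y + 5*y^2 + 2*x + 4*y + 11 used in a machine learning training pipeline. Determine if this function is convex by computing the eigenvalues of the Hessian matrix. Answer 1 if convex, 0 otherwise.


The Hessian of f(x,y) = 4*x^2 + 2*x*y + 5*y^2 + 2*x + 4*y + 11 is:
H = [[8, 2], [2, 10]]
Trace = 8 + 10 = 18
Determinant = 8*10 - (2)^2 = 76
Discriminant = (18)^2 - 4*76 = 20.0
Eigenvalues: lambda_1 = 6.7639, lambda_2 = 11.2361
The function is convex.

1


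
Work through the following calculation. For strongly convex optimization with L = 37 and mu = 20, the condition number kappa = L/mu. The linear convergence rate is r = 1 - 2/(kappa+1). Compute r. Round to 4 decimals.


Step 1: Compute the condition number.
kappa = L/mu = 37/20 = 1.85
Step 2: Compute the convergence rate.
r = 1 - 2/(kappa + 1) = 1 - 2*mu/(L + mu) = (L - mu)/(L + mu) = 17/57 = 0.2982


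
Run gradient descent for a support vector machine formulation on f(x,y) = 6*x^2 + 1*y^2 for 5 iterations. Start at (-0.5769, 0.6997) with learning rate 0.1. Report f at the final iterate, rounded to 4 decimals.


Gradient descent on f(x,y) = 6*x^2 + 1*y^2.
Starting point: (-0.5769, 0.6997), alpha = 0.1
Step 1: grad_x = 2*6*-0.5769 = -6.9228, grad_y = 2*1*0.6997 = 1.3994
  x_1 = -0.5769 - 0.1*-6.9228 = 0.1154
  y_1 = 0.6997 - 0.1*1.3994 = 0.5598
Step 2: grad_x = 2*6*0.1154 = 1.3846, grad_y = 2*1*0.5598 = 1.1195
  x_2 = 0.1154 - 0.1*1.3846 = -0.0231
  y_2 = 0.5598 - 0.1*1.1195 = 0.4478
Step 3: grad_x = 2*6*-0.0231 = -0.2769, grad_y = 2*1*0.4478 = 0.8956
  x_3 = -0.0231 - 0.1*-0.2769 = 0.0046
  y_3 = 0.4478 - 0.1*0.8956 = 0.3582
Step 4: grad_x = 2*6*0.0046 = 0.0554, grad_y = 2*1*0.3582 = 0.7165
  x_4 = 0.0046 - 0.1*0.0554 = -0.0009
  y_4 = 0.3582 - 0.1*0.7165 = 0.2866
Step 5: grad_x = 2*6*-0.0009 = -0.0111, grad_y = 2*1*0.2866 = 0.5732
  x_5 = -0.0009 - 0.1*-0.0111 = 0.0002
  y_5 = 0.2866 - 0.1*0.5732 = 0.2293
f(0.0002, 0.2293) = 6*0.0002^2 + 1*0.2293^2 = 0.0526


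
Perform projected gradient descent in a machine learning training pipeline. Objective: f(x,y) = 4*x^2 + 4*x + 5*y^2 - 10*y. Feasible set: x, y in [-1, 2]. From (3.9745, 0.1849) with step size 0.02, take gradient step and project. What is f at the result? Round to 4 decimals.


Step 1: Compute gradient at (3.9745, 0.1849).
grad_x = 2*4*3.9745 + 4 = 35.796
grad_y = 2*5*0.1849 - 10 = -8.151
Step 2: Gradient step.
x_raw = 3.9745 - 0.02*35.796 = 3.2586
y_raw = 0.1849 - 0.02*-8.151 = 0.3479
Step 3: Project onto [-1, 2].
x_proj = clip(3.2586) = 2.0
y_proj = clip(0.3479) = 0.3479
Step 4: Evaluate f.
f(2.0, 0.3479) = 21.126


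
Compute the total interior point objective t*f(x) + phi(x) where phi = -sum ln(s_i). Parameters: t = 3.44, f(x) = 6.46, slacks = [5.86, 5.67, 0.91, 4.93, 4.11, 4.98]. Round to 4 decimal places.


Step 1: Compute log-barrier.
ln values: [1.7681, 1.7352, -0.0943, 1.5953, 1.4134, 1.6054]
phi = -(1.7681 + 1.7352 - 0.0943 + 1.5953 + 1.4134 + 1.6054) = -8.0232
Step 2: Compute augmented objective.
t*f(x) = 3.44*6.46 = 22.2224
Total = 22.2224 - 8.0232 = 14.1992


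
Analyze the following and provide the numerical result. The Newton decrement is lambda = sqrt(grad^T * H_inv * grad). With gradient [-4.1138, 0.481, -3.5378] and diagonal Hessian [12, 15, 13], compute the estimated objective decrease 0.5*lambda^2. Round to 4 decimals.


Step 1: H is diagonal, so H^(-1) * g = [-0.3428, 0.0321, -0.2721].
Step 2: g^T H^(-1) g = sum_i g_i^2 / H_ii
  = (-4.1138)^2/12 + (0.481)^2/15 + (-3.5378)^2/13
  = 1.4103 + 0.0154 + 0.9628 = 2.3885
Step 3: Objective decrease = 0.5 * g^T H^(-1) g = 1.1942


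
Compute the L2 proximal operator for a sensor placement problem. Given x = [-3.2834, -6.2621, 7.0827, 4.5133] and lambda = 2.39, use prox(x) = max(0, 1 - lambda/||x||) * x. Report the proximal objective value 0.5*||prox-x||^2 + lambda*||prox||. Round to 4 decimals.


Step 1: Compute ||x||.
||x|| = 10.9786
Step 2: Compute scaling factor.
scale = max(0, 1 - 2.39/10.9786) = 0.7823
Step 3: prox(x) = [-2.5686, -4.8989, 5.5408, 3.5308]
||prox(x)|| = 8.5886
Step 4: Proximal objective.
0.5*||prox-x||^2 = 2.8561
lambda*||prox|| = 20.5268
Total = 23.3827


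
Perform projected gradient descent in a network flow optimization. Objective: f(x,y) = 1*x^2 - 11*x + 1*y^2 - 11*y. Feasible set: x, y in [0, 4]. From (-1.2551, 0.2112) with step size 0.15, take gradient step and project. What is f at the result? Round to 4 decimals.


Step 1: Compute gradient at (-1.2551, 0.2112).
grad_x = 2*1*-1.2551 - 11 = -13.5102
grad_y = 2*1*0.2112 - 11 = -10.5776
Step 2: Gradient step.
x_raw = -1.2551 - 0.15*-13.5102 = 0.7714
y_raw = 0.2112 - 0.15*-10.5776 = 1.7978
Step 3: Project onto [0, 4].
x_proj = clip(0.7714) = 0.7714
y_proj = clip(1.7978) = 1.7978
Step 4: Evaluate f.
f(0.7714, 1.7978) = -24.4346


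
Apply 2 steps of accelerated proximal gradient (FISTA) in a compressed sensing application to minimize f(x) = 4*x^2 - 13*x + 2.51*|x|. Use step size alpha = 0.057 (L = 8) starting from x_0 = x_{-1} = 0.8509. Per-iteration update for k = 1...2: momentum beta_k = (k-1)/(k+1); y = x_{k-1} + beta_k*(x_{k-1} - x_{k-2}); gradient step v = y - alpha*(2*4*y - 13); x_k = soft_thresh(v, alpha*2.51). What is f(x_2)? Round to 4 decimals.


FISTA on f(x) = 4*x^2 - 13*x + 2.51*|x|
L = 8, alpha = 0.057
Iteration 1: beta = 0.0, y = 0.8509 + 0.0*(0.8509 - 0.8509) = 0.8509
  grad(y) = -6.1928, v = y - alpha*grad = 1.2039
  prox(v) = soft_thresh(1.2039, 0.1431) = 1.0608
Iteration 2: beta = 0.3333, y = 1.0608 + 0.3333*(1.0608 - 0.8509) = 1.1308
  grad(y) = -3.9537, v = y - alpha*grad = 1.3562
  prox(v) = soft_thresh(1.3562, 0.1431) = 1.2131
f(x_2) = 4*1.2131^2 - 13*1.2131 + 2.51*|1.2131| = -6.839


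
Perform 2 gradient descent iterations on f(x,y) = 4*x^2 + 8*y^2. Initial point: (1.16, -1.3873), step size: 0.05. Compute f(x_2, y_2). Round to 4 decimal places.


Gradient descent on f(x,y) = 4*x^2 + 8*y^2.
Starting point: (1.16, -1.3873), alpha = 0.05
Step 1: grad_x = 2*4*1.16 = 9.28, grad_y = 2*8*-1.3873 = -22.1968
  x_1 = 1.16 - 0.05*9.28 = 0.696
  y_1 = -1.3873 - 0.05*-22.1968 = -0.2775
Step 2: grad_x = 2*4*0.696 = 5.568, grad_y = 2*8*-0.2775 = -4.4394
  x_2 = 0.696 - 0.05*5.568 = 0.4176
  y_2 = -0.2775 - 0.05*-4.4394 = -0.0555
f(0.4176, -0.0555) = 4*0.4176^2 + 8*(-0.0555)^2 = 0.7222


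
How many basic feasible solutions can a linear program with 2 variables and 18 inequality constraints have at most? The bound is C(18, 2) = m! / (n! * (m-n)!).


Each vertex corresponds to some choice of n active constraints out of m, so the number of vertices is at most C(m, n) = m! / (n!(m-n)!).
m = 18, n = 2
Numerator: 18 * 17
Denominator: 2! = 2
C(18, 2) = 153


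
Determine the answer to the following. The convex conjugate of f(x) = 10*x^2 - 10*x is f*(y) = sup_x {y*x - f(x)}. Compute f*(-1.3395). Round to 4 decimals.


f*(y) = sup_x {y*x - a*x^2 - b*x} = sup_x {(y-b)*x - a*x^2}
FOC: (y - b) - 2a*x = 0 => x* = (y - b)/(2a)
x* = (-1.3395 + 10)/(2*10) = 0.433
f*(-1.3395) = (y-b)^2/(4a) = (-1.3395 + 10)^2/(4*10)
= 75.0043/40 = 1.8751


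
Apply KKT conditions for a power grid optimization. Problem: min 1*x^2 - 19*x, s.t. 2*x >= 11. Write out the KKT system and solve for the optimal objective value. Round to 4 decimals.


Step 1: Try lambda = 0 (constraint inactive).
Stationarity: 2*1*x - 19 = 0
x* = 19/(2*1) = 9.5
Check constraint: 2*9.5 = 19.0 >= 11 -- satisfied.
Step 2: Compute optimal value.
f(x*) = 1*9.5^2 - 19*9.5 = -90.25


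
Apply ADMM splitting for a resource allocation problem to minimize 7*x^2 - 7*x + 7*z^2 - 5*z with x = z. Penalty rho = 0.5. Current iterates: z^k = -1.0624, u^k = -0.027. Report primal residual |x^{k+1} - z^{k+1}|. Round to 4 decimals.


ADMM iteration with rho = 0.5, z^k = -1.0624, u^k = -0.027
Step 1: x-update.
Minimize 7*x^2 - 7*x + (0.5/2)*(x + 1.0624 - 0.027)^2
FOC: (2*7 + 0.5)*x = 7 + 0.5*(-1.0624 + 0.027)
x^{k+1} = 0.4471
Step 2: z-update.
Minimize 7*z^2 - 5*z + (0.5/2)*(0.4471 - z - 0.027)^2
FOC: (2*7 + 0.5)*z = 5 + 0.5*(0.4471 - 0.027)
z^{k+1} = 0.3593
Step 3: u-update.
u^{k+1} = -0.027 + 0.4471 - 0.3593 = 0.0607
Step 4: Primal residual = |0.4471 - 0.3593| = 0.0877


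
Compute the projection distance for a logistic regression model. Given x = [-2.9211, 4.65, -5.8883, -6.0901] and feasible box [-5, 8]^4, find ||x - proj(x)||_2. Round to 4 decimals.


Project each component onto [-5, 8].
clip(-2.9211) = -2.9211, clip(4.65) = 4.65, clip(-5.8883) = -5.0, clip(-6.0901) = -5.0
Projection = [-2.9211, 4.65, -5.0, -5.0]
Squared diffs: [0.0, 0.0, 0.7891, 1.1883]
Distance = sqrt(1.9774) = 1.4062


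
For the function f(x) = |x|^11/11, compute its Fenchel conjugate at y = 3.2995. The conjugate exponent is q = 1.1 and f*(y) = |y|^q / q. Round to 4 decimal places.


The conjugate exponent q satisfies 1/p + 1/q = 1.
p = 11, so q = 11/(11 - 1) = 1.1
|y|^q = 3.2995^1.1 = 3.7179
f*(3.2995) = 3.7179 / 1.1 = 3.3799


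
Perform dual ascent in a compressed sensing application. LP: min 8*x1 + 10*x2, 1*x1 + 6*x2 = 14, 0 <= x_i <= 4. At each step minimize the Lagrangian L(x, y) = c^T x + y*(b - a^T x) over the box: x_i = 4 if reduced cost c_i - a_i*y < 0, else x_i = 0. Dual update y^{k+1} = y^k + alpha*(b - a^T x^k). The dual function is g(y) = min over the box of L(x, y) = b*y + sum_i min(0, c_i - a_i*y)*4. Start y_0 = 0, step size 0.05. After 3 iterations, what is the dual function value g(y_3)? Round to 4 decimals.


Dual ascent for LP: min 8*x1 + 10*x2, 1*x1 + 6*x2 = 14, 0 <= x_i <= 4
Step 1: y^k = 0.0, reduced costs: (8.0, 10.0)
  x^k = (0.0, 0.0), subgradient = b - a^T x = 14.0
  y^{k+1} = 0.0 + 0.05*14.0 = 0.7
Step 2: y^k = 0.7, reduced costs: (7.3, 5.8)
  x^k = (0.0, 0.0), subgradient = b - a^T x = 14.0
  y^{k+1} = 0.7 + 0.05*14.0 = 1.4
Step 3: y^k = 1.4, reduced costs: (6.6, 1.6)
  x^k = (0.0, 0.0), subgradient = b - a^T x = 14.0
  y^{k+1} = 1.4 + 0.05*14.0 = 2.1
Dual objective at y_3 = 2.1: reduced costs (5.9, -2.6), box minimizer x = (0.0, 4.0)
g(y_3) = b*y + (c1 - a1*y)*x1 + (c2 - a2*y)*x2 = 14*2.1 + 5.9*0.0 + (-2.6)*4.0 = 29.4 + 0.0 - 10.4 = 19.0


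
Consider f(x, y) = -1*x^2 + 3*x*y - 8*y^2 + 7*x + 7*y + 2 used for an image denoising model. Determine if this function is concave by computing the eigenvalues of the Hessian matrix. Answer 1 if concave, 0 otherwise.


The Hessian of f(x,y) = -1*x^2 + 3*x*y - 8*y^2 + 7*x + 7*y + 2 is:
H = [[-2, 3], [3, -16]]
Trace = -2 - 16 = -18
Determinant = -2*-16 - (3)^2 = 23
Discriminant = (-18)^2 - 4*23 = 232.0
Eigenvalues: lambda_1 = -16.6158, lambda_2 = -1.3842
The function is concave.

1


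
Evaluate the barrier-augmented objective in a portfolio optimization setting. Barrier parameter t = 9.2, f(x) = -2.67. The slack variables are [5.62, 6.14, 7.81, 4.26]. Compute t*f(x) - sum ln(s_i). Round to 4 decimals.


Step 1: Compute log-barrier.
ln values: [1.7263, 1.8148, 2.0554, 1.4493]
phi = -(1.7263 + 1.8148 + 2.0554 + 1.4493) = -7.0458
Step 2: Compute augmented objective.
t*f(x) = 9.2*-2.67 = -24.564
Total = -24.564 - 7.0458 = -31.6098


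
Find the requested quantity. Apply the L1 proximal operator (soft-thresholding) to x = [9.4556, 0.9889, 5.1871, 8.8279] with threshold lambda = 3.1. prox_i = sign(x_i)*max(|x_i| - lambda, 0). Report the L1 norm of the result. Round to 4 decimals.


Soft-thresholding with lambda = 3.1:
prox(9.4556) = sign(9.4556)*max(|9.4556| - 3.1, 0) = 6.3556
prox(0.9889) = sign(0.9889)*max(|0.9889| - 3.1, 0) = 0.0
prox(5.1871) = sign(5.1871)*max(|5.1871| - 3.1, 0) = 2.0871
prox(8.8279) = sign(8.8279)*max(|8.8279| - 3.1, 0) = 5.7279
prox(x) = [6.3556, 0.0, 2.0871, 5.7279]
||prox(x)||_1 = 6.3556 + 0.0 + 2.0871 + 5.7279 = 14.1706


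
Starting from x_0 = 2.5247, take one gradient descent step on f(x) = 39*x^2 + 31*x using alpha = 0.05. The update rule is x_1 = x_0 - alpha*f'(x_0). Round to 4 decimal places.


We compute the gradient at x_0 and apply the update.
f'(x) = 78*x + 31
f'(2.5247) = 78*2.5247 + 31 = 227.9266
x_1 = 2.5247 - 0.05*227.9266 = -8.8716


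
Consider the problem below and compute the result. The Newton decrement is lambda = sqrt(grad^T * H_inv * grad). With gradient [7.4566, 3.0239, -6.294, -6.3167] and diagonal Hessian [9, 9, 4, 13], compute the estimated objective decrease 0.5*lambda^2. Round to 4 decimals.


Step 1: H is diagonal, so H^(-1) * g = [0.8285, 0.336, -1.5735, -0.4859].
Step 2: g^T H^(-1) g = sum_i g_i^2 / H_ii
  = (7.4566)^2/9 + (3.0239)^2/9 + (-6.294)^2/4 + (-6.3167)^2/13
  = 6.1779 + 1.016 + 9.9036 + 3.0693 = 20.1668
Step 3: Objective decrease = 0.5 * g^T H^(-1) g = 10.0834


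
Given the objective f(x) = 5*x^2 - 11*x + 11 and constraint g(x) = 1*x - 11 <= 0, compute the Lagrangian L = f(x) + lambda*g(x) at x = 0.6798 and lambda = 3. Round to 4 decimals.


Step 1: Evaluate f(x).
f(0.6798) = 5*0.6798^2 - 11*0.6798 + 11 = 5.8328
Step 2: Evaluate g(x).
g(0.6798) = 1*0.6798 - 11 = -10.3202
Step 3: Compute Lagrangian.
L = 5.8328 + 3*-10.3202 = -25.1278


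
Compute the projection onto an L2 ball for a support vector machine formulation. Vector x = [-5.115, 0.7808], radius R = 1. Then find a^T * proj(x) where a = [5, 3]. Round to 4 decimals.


Step 1: Compute ||x|| (intermediates to 6 decimals).
||x|| = sqrt((-5.115)^2 + 0.7808^2) = 5.174251
Step 2: Project.
Since ||x|| > R, scale = R/||x|| = 1/5.174251 = 0.193265, proj(x) = scale * x
proj(x) = [-0.98855, 0.150901]
Step 3: Dot product.
a^T * proj(x) = 5*(-0.98855) + 3*0.150901 = -4.49


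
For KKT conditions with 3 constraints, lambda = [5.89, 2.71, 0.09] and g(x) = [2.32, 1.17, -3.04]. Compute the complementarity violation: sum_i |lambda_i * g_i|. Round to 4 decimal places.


KKT complementary slackness check:
lambda_1 * g_1 = 5.89 * 2.32 = 13.6648
lambda_2 * g_2 = 2.71 * 1.17 = 3.1707
lambda_3 * g_3 = 0.09 * -3.04 = -0.2736
Total violation = 13.6648 + 3.1707 + 0.2736 = 17.1091


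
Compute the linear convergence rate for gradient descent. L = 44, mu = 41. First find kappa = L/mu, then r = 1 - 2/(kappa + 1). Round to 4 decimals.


Step 1: Compute the condition number.
kappa = L/mu = 44/41 = 1.0732
Step 2: Compute the convergence rate.
r = 1 - 2/(kappa + 1) = 1 - 2*mu/(L + mu) = (L - mu)/(L + mu) = 3/85 = 0.0353


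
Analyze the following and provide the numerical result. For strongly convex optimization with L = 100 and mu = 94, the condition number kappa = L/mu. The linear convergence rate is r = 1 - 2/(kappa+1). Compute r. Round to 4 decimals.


Step 1: Compute the condition number.
kappa = L/mu = 100/94 = 1.0638
Step 2: Compute the convergence rate.
r = 1 - 2/(kappa + 1) = 1 - 2*mu/(L + mu) = (L - mu)/(L + mu) = 6/194 = 0.0309


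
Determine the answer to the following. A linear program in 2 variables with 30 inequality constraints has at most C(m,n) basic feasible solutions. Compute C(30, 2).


Each vertex corresponds to some choice of n active constraints out of m, so the number of vertices is at most C(m, n) = m! / (n!(m-n)!).
m = 30, n = 2
Numerator: 30 * 29
Denominator: 2! = 2
C(30, 2) = 435


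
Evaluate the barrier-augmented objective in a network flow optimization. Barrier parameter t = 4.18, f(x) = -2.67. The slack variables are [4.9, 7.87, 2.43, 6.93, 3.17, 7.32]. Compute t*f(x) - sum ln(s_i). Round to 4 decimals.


Step 1: Compute log-barrier.
ln values: [1.5892, 2.0631, 0.8879, 1.9359, 1.1537, 1.9906]
phi = -(1.5892 + 2.0631 + 0.8879 + 1.9359 + 1.1537 + 1.9906) = -9.6204
Step 2: Compute augmented objective.
t*f(x) = 4.18*-2.67 = -11.1606
Total = -11.1606 - 9.6204 = -20.781


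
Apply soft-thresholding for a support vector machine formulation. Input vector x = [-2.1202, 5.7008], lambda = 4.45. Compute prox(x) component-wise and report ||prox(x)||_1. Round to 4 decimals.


Soft-thresholding with lambda = 4.45:
prox(-2.1202) = sign(-2.1202)*max(|-2.1202| - 4.45, 0) = 0.0
prox(5.7008) = sign(5.7008)*max(|5.7008| - 4.45, 0) = 1.2508
prox(x) = [0.0, 1.2508]
||prox(x)||_1 = 0.0 + 1.2508 = 1.2508


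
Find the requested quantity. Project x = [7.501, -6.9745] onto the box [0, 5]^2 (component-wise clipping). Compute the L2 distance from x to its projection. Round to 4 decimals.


Project each component onto [0, 5].
clip(7.501) = 5.0, clip(-6.9745) = 0.0
Projection = [5.0, 0.0]
Squared diffs: [6.255, 48.6437]
Distance = sqrt(54.8987) = 7.4094


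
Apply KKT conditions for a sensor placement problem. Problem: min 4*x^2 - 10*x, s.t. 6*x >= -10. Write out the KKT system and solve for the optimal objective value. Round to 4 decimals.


Step 1: Try lambda = 0 (constraint inactive).
Stationarity: 2*4*x - 10 = 0
x* = 10/(2*4) = 1.25
Check constraint: 6*1.25 = 7.5 >= -10 -- satisfied.
Step 2: Compute optimal value.
f(x*) = 4*1.25^2 - 10*1.25 = -6.25


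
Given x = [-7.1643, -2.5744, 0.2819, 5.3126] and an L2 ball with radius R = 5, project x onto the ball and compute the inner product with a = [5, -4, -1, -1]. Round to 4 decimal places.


Step 1: Compute ||x|| (intermediates to 6 decimals).
||x|| = sqrt((-7.1643)^2 + (-2.5744)^2 + 0.2819^2 + 5.3126^2) = 9.287514
Step 2: Project.
Since ||x|| > R, scale = R/||x|| = 5/9.287514 = 0.538357, proj(x) = scale * x
proj(x) = [-3.856951, -1.385946, 0.151763, 2.860075]
Step 3: Dot product.
a^T * proj(x) = 5*(-3.856951) - 4*(-1.385946) - 1*0.151763 - 1*2.860075 = -16.7528


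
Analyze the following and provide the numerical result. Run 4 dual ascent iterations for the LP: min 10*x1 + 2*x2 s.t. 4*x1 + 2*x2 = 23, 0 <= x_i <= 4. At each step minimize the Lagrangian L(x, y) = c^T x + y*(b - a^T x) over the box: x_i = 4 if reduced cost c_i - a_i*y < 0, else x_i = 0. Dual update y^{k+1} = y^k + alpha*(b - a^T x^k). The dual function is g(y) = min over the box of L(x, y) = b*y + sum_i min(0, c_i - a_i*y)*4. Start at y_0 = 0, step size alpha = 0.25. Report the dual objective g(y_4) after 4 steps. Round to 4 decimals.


Dual ascent for LP: min 10*x1 + 2*x2, 4*x1 + 2*x2 = 23, 0 <= x_i <= 4
Step 1: y^k = 0.0, reduced costs: (10.0, 2.0)
  x^k = (0.0, 0.0), subgradient = b - a^T x = 23.0
  y^{k+1} = 0.0 + 0.25*23.0 = 5.75
Step 2: y^k = 5.75, reduced costs: (-13.0, -9.5)
  x^k = (4.0, 4.0), subgradient = b - a^T x = -1.0
  y^{k+1} = 5.75 + 0.25*-1.0 = 5.5
Step 3: y^k = 5.5, reduced costs: (-12.0, -9.0)
  x^k = (4.0, 4.0), subgradient = b - a^T x = -1.0
  y^{k+1} = 5.5 + 0.25*-1.0 = 5.25
Step 4: y^k = 5.25, reduced costs: (-11.0, -8.5)
  x^k = (4.0, 4.0), subgradient = b - a^T x = -1.0
  y^{k+1} = 5.25 + 0.25*-1.0 = 5.0
Dual objective at y_4 = 5.0: reduced costs (-10.0, -8.0), box minimizer x = (4.0, 4.0)
g(y_4) = b*y + (c1 - a1*y)*x1 + (c2 - a2*y)*x2 = 23*5.0 + (-10.0)*4.0 + (-8.0)*4.0 = 115.0 - 40.0 - 32.0 = 43.0


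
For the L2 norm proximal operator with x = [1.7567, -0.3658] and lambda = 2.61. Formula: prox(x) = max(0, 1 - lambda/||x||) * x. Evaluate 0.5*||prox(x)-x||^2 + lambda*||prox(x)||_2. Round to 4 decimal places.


Step 1: Compute ||x||.
||x|| = 1.7944
Step 2: Compute scaling factor.
scale = max(0, 1 - 2.61/1.7944) = 0.0
Step 3: prox(x) = [0.0, -0.0]
||prox(x)|| = 0.0
Step 4: Proximal objective.
0.5*||prox-x||^2 = 1.6099
lambda*||prox|| = 0.0
Total = 1.6099


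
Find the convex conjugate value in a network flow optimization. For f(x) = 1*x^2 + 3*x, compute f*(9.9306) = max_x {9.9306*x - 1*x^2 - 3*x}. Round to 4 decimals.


f*(y) = sup_x {y*x - a*x^2 - b*x} = sup_x {(y-b)*x - a*x^2}
FOC: (y - b) - 2a*x = 0 => x* = (y - b)/(2a)
x* = (9.9306 - 3)/(2*1) = 3.4653
f*(9.9306) = (y-b)^2/(4a) = (9.9306 - 3)^2/(4*1)
= 48.0332/4 = 12.0083


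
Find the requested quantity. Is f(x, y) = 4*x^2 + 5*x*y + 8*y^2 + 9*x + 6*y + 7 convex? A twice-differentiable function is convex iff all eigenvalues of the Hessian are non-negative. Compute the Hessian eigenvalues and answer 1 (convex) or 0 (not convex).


The Hessian of f(x,y) = 4*x^2 + 5*x*y + 8*y^2 + 9*x + 6*y + 7 is:
H = [[8, 5], [5, 16]]
Trace = 8 + 16 = 24
Determinant = 8*16 - (5)^2 = 103
Discriminant = (24)^2 - 4*103 = 164.0
Eigenvalues: lambda_1 = 5.5969, lambda_2 = 18.4031
The function is convex.

1


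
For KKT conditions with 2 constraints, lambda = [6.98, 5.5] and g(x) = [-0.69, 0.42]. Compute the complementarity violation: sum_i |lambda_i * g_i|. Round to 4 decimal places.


KKT complementary slackness check:
lambda_1 * g_1 = 6.98 * -0.69 = -4.8162
lambda_2 * g_2 = 5.5 * 0.42 = 2.31
Total violation = 4.8162 + 2.31 = 7.1262


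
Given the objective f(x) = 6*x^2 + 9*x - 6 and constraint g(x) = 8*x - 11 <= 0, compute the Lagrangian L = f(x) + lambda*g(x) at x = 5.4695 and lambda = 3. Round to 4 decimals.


Step 1: Evaluate f(x).
f(5.4695) = 6*5.4695^2 + 9*5.4695 - 6 = 222.7181
Step 2: Evaluate g(x).
g(5.4695) = 8*5.4695 - 11 = 32.756
Step 3: Compute Lagrangian.
L = 222.7181 + 3*32.756 = 320.9861


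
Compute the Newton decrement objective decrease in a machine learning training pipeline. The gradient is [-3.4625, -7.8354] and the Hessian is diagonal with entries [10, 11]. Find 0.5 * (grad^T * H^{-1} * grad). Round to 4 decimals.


Step 1: H is diagonal, so H^(-1) * g = [-0.3463, -0.7123].
Step 2: g^T H^(-1) g = sum_i g_i^2 / H_ii
  = (-3.4625)^2/10 + (-7.8354)^2/11
  = 1.1989 + 5.5812 = 6.7801
Step 3: Objective decrease = 0.5 * g^T H^(-1) g = 3.3901


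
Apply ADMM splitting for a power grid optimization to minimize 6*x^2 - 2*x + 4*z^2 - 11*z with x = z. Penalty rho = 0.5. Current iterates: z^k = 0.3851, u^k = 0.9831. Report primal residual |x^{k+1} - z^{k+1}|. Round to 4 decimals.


ADMM iteration with rho = 0.5, z^k = 0.3851, u^k = 0.9831
Step 1: x-update.
Minimize 6*x^2 - 2*x + (0.5/2)*(x - 0.3851 + 0.9831)^2
FOC: (2*6 + 0.5)*x = 2 + 0.5*(0.3851 - 0.9831)
x^{k+1} = 0.1361
Step 2: z-update.
Minimize 4*z^2 - 11*z + (0.5/2)*(0.1361 - z + 0.9831)^2
FOC: (2*4 + 0.5)*z = 11 + 0.5*(0.1361 + 0.9831)
z^{k+1} = 1.36
Step 3: u-update.
u^{k+1} = 0.9831 + 0.1361 - 1.36 = -0.2408
Step 4: Primal residual = |0.1361 - 1.36| = 1.2239


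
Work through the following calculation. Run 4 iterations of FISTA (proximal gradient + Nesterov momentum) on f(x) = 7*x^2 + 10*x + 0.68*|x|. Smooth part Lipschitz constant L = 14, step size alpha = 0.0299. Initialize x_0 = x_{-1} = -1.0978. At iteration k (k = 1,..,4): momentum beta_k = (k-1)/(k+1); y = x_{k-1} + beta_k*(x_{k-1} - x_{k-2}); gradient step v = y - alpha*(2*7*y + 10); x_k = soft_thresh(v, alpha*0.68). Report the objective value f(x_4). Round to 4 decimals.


FISTA on f(x) = 7*x^2 + 10*x + 0.68*|x|
L = 14, alpha = 0.0299
Iteration 1: beta = 0.0, y = -1.0978 + 0.0*(-1.0978 + 1.0978) = -1.0978
  grad(y) = -5.3692, v = y - alpha*grad = -0.9373
  prox(v) = soft_thresh(-0.9373, 0.0203) = -0.9169
Iteration 2: beta = 0.3333, y = -0.9169 + 0.3333*(-0.9169 + 1.0978) = -0.8566
  grad(y) = -1.9929, v = y - alpha*grad = -0.797
  prox(v) = soft_thresh(-0.797, 0.0203) = -0.7767
Iteration 3: beta = 0.5, y = -0.7767 + 0.5*(-0.7767 + 0.9169) = -0.7066
  grad(y) = 0.1074, v = y - alpha*grad = -0.7098
  prox(v) = soft_thresh(-0.7098, 0.0203) = -0.6895
Iteration 4: beta = 0.6, y = -0.6895 + 0.6*(-0.6895 + 0.7767) = -0.6372
  grad(y) = 1.0798, v = y - alpha*grad = -0.6694
  prox(v) = soft_thresh(-0.6694, 0.0203) = -0.6491
f(x_4) = 7*(-0.6491)^2 + 10*(-0.6491) + 0.68*|-0.6491| = -3.1003


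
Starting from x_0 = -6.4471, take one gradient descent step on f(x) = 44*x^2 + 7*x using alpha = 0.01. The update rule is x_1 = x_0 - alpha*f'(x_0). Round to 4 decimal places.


We compute the gradient at x_0 and apply the update.
f'(x) = 88*x + 7
f'(-6.4471) = 88*-6.4471 + 7 = -560.3448
x_1 = -6.4471 - 0.01*-560.3448 = -0.8437


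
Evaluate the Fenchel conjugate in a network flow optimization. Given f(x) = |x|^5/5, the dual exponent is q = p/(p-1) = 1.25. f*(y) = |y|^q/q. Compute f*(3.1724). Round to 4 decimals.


The conjugate exponent q satisfies 1/p + 1/q = 1.
p = 5, so q = 5/(5 - 1) = 1.25
|y|^q = 3.1724^1.25 = 4.2338
f*(3.1724) = 4.2338 / 1.25 = 3.3871


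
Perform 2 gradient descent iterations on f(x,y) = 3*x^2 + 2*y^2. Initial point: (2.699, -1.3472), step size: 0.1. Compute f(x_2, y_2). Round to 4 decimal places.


Gradient descent on f(x,y) = 3*x^2 + 2*y^2.
Starting point: (2.699, -1.3472), alpha = 0.1
Step 1: grad_x = 2*3*2.699 = 16.194, grad_y = 2*2*-1.3472 = -5.3888
  x_1 = 2.699 - 0.1*16.194 = 1.0796
  y_1 = -1.3472 - 0.1*-5.3888 = -0.8083
Step 2: grad_x = 2*3*1.0796 = 6.4776, grad_y = 2*2*-0.8083 = -3.2333
  x_2 = 1.0796 - 0.1*6.4776 = 0.4318
  y_2 = -0.8083 - 0.1*-3.2333 = -0.485
f(0.4318, -0.485) = 3*0.4318^2 + 2*(-0.485)^2 = 1.0299


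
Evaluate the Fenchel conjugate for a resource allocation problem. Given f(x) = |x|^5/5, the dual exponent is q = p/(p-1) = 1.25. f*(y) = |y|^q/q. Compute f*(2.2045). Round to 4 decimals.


The conjugate exponent q satisfies 1/p + 1/q = 1.
p = 5, so q = 5/(5 - 1) = 1.25
|y|^q = 2.2045^1.25 = 2.6862
f*(2.2045) = 2.6862 / 1.25 = 2.149


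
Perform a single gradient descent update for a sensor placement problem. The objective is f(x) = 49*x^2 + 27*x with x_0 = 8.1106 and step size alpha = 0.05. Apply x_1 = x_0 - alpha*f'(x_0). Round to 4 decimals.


We compute the gradient at x_0 and apply the update.
f'(x) = 98*x + 27
f'(8.1106) = 98*8.1106 + 27 = 821.8388
x_1 = 8.1106 - 0.05*821.8388 = -32.9813


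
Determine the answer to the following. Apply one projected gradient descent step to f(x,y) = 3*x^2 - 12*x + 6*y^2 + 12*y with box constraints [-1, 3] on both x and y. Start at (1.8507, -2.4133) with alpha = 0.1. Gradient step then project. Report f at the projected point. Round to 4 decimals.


Step 1: Compute gradient at (1.8507, -2.4133).
grad_x = 2*3*1.8507 - 12 = -0.8958
grad_y = 2*6*-2.4133 + 12 = -16.9596
Step 2: Gradient step.
x_raw = 1.8507 - 0.1*-0.8958 = 1.9403
y_raw = -2.4133 - 0.1*-16.9596 = -0.7173
Step 3: Project onto [-1, 3].
x_proj = clip(1.9403) = 1.9403
y_proj = clip(-0.7173) = -0.7173
Step 4: Evaluate f.
f(1.9403, -0.7173) = -17.5099


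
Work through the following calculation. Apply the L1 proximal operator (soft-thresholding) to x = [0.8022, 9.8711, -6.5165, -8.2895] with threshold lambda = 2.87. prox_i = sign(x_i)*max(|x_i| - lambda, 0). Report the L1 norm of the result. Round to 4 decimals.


Soft-thresholding with lambda = 2.87:
prox(0.8022) = sign(0.8022)*max(|0.8022| - 2.87, 0) = 0.0
prox(9.8711) = sign(9.8711)*max(|9.8711| - 2.87, 0) = 7.0011
prox(-6.5165) = sign(-6.5165)*max(|-6.5165| - 2.87, 0) = -3.6465
prox(-8.2895) = sign(-8.2895)*max(|-8.2895| - 2.87, 0) = -5.4195
prox(x) = [0.0, 7.0011, -3.6465, -5.4195]
||prox(x)||_1 = 0.0 + 7.0011 + 3.6465 + 5.4195 = 16.0671


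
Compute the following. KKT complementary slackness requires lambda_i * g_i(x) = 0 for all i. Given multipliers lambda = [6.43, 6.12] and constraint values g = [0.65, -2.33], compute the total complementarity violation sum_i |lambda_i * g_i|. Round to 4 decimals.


KKT complementary slackness check:
lambda_1 * g_1 = 6.43 * 0.65 = 4.1795
lambda_2 * g_2 = 6.12 * -2.33 = -14.2596
Total violation = 4.1795 + 14.2596 = 18.4391


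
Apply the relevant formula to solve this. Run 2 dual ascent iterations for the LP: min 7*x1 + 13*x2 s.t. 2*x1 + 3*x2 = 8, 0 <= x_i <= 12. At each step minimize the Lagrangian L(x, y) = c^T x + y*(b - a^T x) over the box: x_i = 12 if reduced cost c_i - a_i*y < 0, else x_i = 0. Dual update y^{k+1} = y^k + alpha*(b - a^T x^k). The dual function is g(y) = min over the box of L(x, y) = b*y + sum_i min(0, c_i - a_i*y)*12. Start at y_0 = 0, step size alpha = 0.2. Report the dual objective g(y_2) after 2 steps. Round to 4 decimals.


Dual ascent for LP: min 7*x1 + 13*x2, 2*x1 + 3*x2 = 8, 0 <= x_i <= 12
Step 1: y^k = 0.0, reduced costs: (7.0, 13.0)
  x^k = (0.0, 0.0), subgradient = b - a^T x = 8.0
  y^{k+1} = 0.0 + 0.2*8.0 = 1.6
Step 2: y^k = 1.6, reduced costs: (3.8, 8.2)
  x^k = (0.0, 0.0), subgradient = b - a^T x = 8.0
  y^{k+1} = 1.6 + 0.2*8.0 = 3.2
Dual objective at y_2 = 3.2: reduced costs (0.6, 3.4), box minimizer x = (0.0, 0.0)
g(y_2) = b*y + (c1 - a1*y)*x1 + (c2 - a2*y)*x2 = 8*3.2 + 0.6*0.0 + 3.4*0.0 = 25.6 + 0.0 + 0.0 = 25.6


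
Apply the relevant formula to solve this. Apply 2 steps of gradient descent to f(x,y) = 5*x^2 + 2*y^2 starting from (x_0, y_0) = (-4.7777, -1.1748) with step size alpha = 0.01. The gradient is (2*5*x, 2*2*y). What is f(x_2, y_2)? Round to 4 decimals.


Gradient descent on f(x,y) = 5*x^2 + 2*y^2.
Starting point: (-4.7777, -1.1748), alpha = 0.01
Step 1: grad_x = 2*5*-4.7777 = -47.777, grad_y = 2*2*-1.1748 = -4.6992
  x_1 = -4.7777 - 0.01*-47.777 = -4.2999
  y_1 = -1.1748 - 0.01*-4.6992 = -1.1278
Step 2: grad_x = 2*5*-4.2999 = -42.9993, grad_y = 2*2*-1.1278 = -4.5112
  x_2 = -4.2999 - 0.01*-42.9993 = -3.8699
  y_2 = -1.1278 - 0.01*-4.5112 = -1.0827
f(-3.8699, -1.0827) = 5*(-3.8699)^2 + 2*(-1.0827)^2 = 77.2265


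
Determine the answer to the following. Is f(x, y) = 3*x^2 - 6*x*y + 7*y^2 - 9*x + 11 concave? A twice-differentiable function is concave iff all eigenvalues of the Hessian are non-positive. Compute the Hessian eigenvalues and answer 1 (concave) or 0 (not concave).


The Hessian of f(x,y) = 3*x^2 - 6*x*y + 7*y^2 - 9*x + 11 is:
H = [[6, -6], [-6, 14]]
Trace = 6 + 14 = 20
Determinant = 6*14 - (-6)^2 = 48
Discriminant = (20)^2 - 4*48 = 208.0
Eigenvalues: lambda_1 = 2.7889, lambda_2 = 17.2111
The function is not concave.

0


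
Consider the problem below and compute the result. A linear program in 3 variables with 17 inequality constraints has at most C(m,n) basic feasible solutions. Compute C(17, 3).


Each vertex corresponds to some choice of n active constraints out of m, so the number of vertices is at most C(m, n) = m! / (n!(m-n)!).
m = 17, n = 3
Numerator: 17 * 16 * 15
Denominator: 3! = 6
C(17, 3) = 680


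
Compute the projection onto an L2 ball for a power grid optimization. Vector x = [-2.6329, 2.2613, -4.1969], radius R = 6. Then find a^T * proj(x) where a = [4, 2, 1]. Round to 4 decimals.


Step 1: Compute ||x|| (intermediates to 6 decimals).
||x|| = sqrt((-2.6329)^2 + 2.2613^2 + (-4.1969)^2) = 5.446064
Step 2: Project.
Since ||x|| <= R, proj = x (no scaling needed).
proj(x) = [-2.6329, 2.2613, -4.1969]
Step 3: Dot product.
a^T * proj(x) = 4*(-2.6329) + 2*2.2613 + 1*(-4.1969) = -10.2059


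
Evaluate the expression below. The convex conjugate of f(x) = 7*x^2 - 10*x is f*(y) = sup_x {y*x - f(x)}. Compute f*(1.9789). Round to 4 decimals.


f*(y) = sup_x {y*x - a*x^2 - b*x} = sup_x {(y-b)*x - a*x^2}
FOC: (y - b) - 2a*x = 0 => x* = (y - b)/(2a)
x* = (1.9789 + 10)/(2*7) = 0.8556
f*(1.9789) = (y-b)^2/(4a) = (1.9789 + 10)^2/(4*7)
= 143.494/28 = 5.1248


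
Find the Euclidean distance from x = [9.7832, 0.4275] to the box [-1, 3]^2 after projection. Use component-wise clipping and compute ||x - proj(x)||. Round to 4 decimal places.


Project each component onto [-1, 3].
clip(9.7832) = 3.0, clip(0.4275) = 0.4275
Projection = [3.0, 0.4275]
Squared diffs: [46.0118, 0.0]
Distance = sqrt(46.0118) = 6.7832


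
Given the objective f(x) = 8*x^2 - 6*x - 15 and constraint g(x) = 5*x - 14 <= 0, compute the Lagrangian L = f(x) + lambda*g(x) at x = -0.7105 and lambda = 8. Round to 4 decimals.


Step 1: Evaluate f(x).
f(-0.7105) = 8*(-0.7105)^2 - 6*(-0.7105) - 15 = -6.6985
Step 2: Evaluate g(x).
g(-0.7105) = 5*-0.7105 - 14 = -17.5525
Step 3: Compute Lagrangian.
L = -6.6985 + 8*-17.5525 = -147.1185


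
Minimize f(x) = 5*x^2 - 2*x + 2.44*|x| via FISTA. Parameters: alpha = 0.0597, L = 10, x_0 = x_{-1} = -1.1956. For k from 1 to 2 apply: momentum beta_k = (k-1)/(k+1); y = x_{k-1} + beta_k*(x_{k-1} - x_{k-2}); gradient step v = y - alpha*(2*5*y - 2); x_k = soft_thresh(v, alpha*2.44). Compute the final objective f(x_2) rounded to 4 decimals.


FISTA on f(x) = 5*x^2 - 2*x + 2.44*|x|
L = 10, alpha = 0.0597
Iteration 1: beta = 0.0, y = -1.1956 + 0.0*(-1.1956 + 1.1956) = -1.1956
  grad(y) = -13.956, v = y - alpha*grad = -0.3624
  prox(v) = soft_thresh(-0.3624, 0.1457) = -0.2168
Iteration 2: beta = 0.3333, y = -0.2168 + 0.3333*(-0.2168 + 1.1956) = 0.1095
  grad(y) = -0.9048, v = y - alpha*grad = 0.1635
  prox(v) = soft_thresh(0.1635, 0.1457) = 0.0179
f(x_2) = 5*0.0179^2 - 2*0.0179 + 2.44*|0.0179| = 0.0095


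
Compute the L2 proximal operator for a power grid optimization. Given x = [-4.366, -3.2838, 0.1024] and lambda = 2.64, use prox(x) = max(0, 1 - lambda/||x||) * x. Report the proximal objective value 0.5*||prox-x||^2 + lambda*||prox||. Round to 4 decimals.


Step 1: Compute ||x||.
||x|| = 5.464
Step 2: Compute scaling factor.
scale = max(0, 1 - 2.64/5.464) = 0.5168
Step 3: prox(x) = [-2.2565, -1.6972, 0.0529]
||prox(x)|| = 2.824
Step 4: Proximal objective.
0.5*||prox-x||^2 = 3.4848
lambda*||prox|| = 7.4554
Total = 10.9403


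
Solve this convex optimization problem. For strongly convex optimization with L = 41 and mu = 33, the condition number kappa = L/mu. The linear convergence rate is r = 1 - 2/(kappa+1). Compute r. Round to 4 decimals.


Step 1: Compute the condition number.
kappa = L/mu = 41/33 = 1.2424
Step 2: Compute the convergence rate.
r = 1 - 2/(kappa + 1) = 1 - 2*mu/(L + mu) = (L - mu)/(L + mu) = 8/74 = 0.1081


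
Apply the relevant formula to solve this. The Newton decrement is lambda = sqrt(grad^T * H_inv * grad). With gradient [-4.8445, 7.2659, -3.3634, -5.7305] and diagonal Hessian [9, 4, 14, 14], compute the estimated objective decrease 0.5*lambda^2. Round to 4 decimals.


Step 1: H is diagonal, so H^(-1) * g = [-0.5383, 1.8165, -0.2402, -0.4093].
Step 2: g^T H^(-1) g = sum_i g_i^2 / H_ii
  = (-4.8445)^2/9 + (7.2659)^2/4 + (-3.3634)^2/14 + (-5.7305)^2/14
  = 2.6077 + 13.1983 + 0.808 + 2.3456 = 18.9597
Step 3: Objective decrease = 0.5 * g^T H^(-1) g = 9.4798


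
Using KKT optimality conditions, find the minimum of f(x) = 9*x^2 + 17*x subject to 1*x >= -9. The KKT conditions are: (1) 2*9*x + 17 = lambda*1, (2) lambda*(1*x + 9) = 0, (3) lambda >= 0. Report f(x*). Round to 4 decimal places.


Step 1: Try lambda = 0 (constraint inactive).
Stationarity: 2*9*x + 17 = 0
x* = -17/(2*9) = -17/18 = -0.9444 (rounded; the exact value -17/18 is used below)
Check constraint: 1*-0.9444 = -0.9444 >= -9 -- satisfied.
Step 2: Compute optimal value.
f(x*) = 9*(-17/18)^2 + 17*(-17/18) = -8.0278


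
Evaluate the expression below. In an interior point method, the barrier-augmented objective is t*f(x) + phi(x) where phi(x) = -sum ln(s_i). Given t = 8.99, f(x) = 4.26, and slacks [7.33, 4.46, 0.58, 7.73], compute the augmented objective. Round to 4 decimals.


Step 1: Compute log-barrier.
ln values: [1.992, 1.4951, -0.5447, 2.0451]
phi = -(1.992 + 1.4951 - 0.5447 + 2.0451) = -4.9875
Step 2: Compute augmented objective.
t*f(x) = 8.99*4.26 = 38.2974
Total = 38.2974 - 4.9875 = 33.3099


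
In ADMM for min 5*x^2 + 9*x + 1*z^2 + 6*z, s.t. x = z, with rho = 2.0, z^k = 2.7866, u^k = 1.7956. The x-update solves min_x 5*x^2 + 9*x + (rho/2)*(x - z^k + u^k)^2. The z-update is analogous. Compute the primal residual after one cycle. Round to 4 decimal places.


ADMM iteration with rho = 2.0, z^k = 2.7866, u^k = 1.7956
Step 1: x-update.
Minimize 5*x^2 + 9*x + (2.0/2)*(x - 2.7866 + 1.7956)^2
FOC: (2*5 + 2.0)*x = -9 + 2.0*(2.7866 - 1.7956)
x^{k+1} = -0.5848
Step 2: z-update.
Minimize 1*z^2 + 6*z + (2.0/2)*(-0.5848 - z + 1.7956)^2
FOC: (2*1 + 2.0)*z = -6 + 2.0*(-0.5848 + 1.7956)
z^{k+1} = -0.8946
Step 3: u-update.
u^{k+1} = 1.7956 - 0.5848 + 0.8946 = 2.1054
Step 4: Primal residual = |-0.5848 + 0.8946| = 0.3098


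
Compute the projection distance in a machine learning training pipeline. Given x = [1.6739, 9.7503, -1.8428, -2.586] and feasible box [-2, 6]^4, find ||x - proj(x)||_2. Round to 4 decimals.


Project each component onto [-2, 6].
clip(1.6739) = 1.6739, clip(9.7503) = 6.0, clip(-1.8428) = -1.8428, clip(-2.586) = -2.0
Projection = [1.6739, 6.0, -1.8428, -2.0]
Squared diffs: [0.0, 14.0648, 0.0, 0.3434]
Distance = sqrt(14.4082) = 3.7958
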